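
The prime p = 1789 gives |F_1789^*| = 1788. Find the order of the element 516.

1788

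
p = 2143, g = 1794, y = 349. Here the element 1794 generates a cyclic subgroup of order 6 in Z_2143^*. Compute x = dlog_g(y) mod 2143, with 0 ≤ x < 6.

Successive powers of 1794 modulo 2143:
  1794^0=1  1794^1=1794  1794^2=1793  1794^3=2142  1794^4=349
So 1794^4 ≡ 349 (mod 2143), giving x = 4.

4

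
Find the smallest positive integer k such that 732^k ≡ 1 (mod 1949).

1948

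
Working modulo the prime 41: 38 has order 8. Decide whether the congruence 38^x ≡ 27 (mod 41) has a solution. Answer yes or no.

yes

⟨38⟩ has order 8; its elements mod 41 are {1, 3, 9, 14, 27, 32, 38, 40}.
27 is in this set.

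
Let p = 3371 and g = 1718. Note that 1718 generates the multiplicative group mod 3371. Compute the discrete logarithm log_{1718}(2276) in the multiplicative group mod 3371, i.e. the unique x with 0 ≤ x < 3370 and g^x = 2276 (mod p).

Baby-step giant-step with m = ceil(sqrt(3370)) = 59.
Baby table (1718^j mod 3371 for j=0..58):
  0:1  1:1718  2:1899  3:2725  4:2602  5:290  6:2683  7:1237
  8:1436  9:2847  10:3196  11:2740  12:1404  13:1807  14:3106  15:3186
  16:2415  17:2640  18:1525  19:683  20:286  21:2553  22:383  23:649
  24:2552  25:2036  26:2121  27:3198  28:2805  29:1831  30:515  31:1568
  32:395  33:1039  34:1743  35:1026  36:3006  37:3307  38:1291  39:3191
  40:892  41:2022  42:1666  43:209  44:1736  45:2484  46:3197  47:1087
  48:3303  49:1161  50:2337  51:105  52:1727  53:506  54:2961  55:159
  56:111  57:1922  58:1787
Giant step factor: 1718^(-59) ≡ 3301 (mod 3371).
Scan 2276·3301^i mod 3371 for i = 0, 1, …:
  i=0: 2276   i=1: 2488   i=2: 1132   i=3: 1664
  i=4: 1505   i=5: 2522   i=6: 2123   i=7: 3085
  i=8: 3165   i=9: 936     …   i=34: 2208
  i=35: 506
Match at i=35, j=53: x = 35·59 + 53 = 2118.

2118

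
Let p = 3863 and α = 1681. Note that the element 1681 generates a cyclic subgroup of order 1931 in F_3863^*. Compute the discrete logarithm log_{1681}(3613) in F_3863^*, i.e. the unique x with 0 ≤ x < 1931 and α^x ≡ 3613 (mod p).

1015

Baby-step giant-step with m = ceil(sqrt(1931)) = 44.
Baby table (1681^j mod 3863 for j=0..43):
  0:1  1:1681  2:1908  3:1058  4:1518  5:2178  6:2957  7:2899
  8:1976  9:3339  10:3783  11:725  12:1880  13:346  14:2176  15:3458
  16:2946  17:3723  18:303  19:3290  20:2537  21:3808  22:257  23:3224
  24:3618  25:1496  26:3826  27:3474  28:2801  29:3347  30:1779  31:537
  32:2618  33:901  34:285  35:73  36:2960  37:216  38:3837  39:2650
  40:611  41:3396  42:3025  43:1317
Giant step factor: 1681^(-44) ≡ 3444 (mod 3863).
Scan 3613·3444^i mod 3863 for i = 0, 1, …:
  i=0: 3613   i=1: 449   i=2: 1156   i=3: 2374
  i=4: 1948   i=5: 2744   i=6: 1438   i=7: 106
  i=8: 1942   i=9: 1395     …   i=22: 2035
  i=23: 1058
Match at i=23, j=3: x = 23·44 + 3 = 1015.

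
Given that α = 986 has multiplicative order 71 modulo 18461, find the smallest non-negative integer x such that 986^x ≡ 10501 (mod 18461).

42

Baby-step giant-step with m = ceil(sqrt(71)) = 9.
Baby table (986^j mod 18461 for j=0..8):
  0:1  1:986  2:12224  3:16292  4:2842  5:14601  6:15467  7:1676
  8:9507
Giant step factor: 986^(-9) ≡ 12840 (mod 18461).
Scan 10501·12840^i mod 18461 for i = 0, 1, …:
  i=0: 10501   i=1: 12157   i=2: 8125   i=3: 1889
  i=4: 15467
Match at i=4, j=6: x = 4·9 + 6 = 42.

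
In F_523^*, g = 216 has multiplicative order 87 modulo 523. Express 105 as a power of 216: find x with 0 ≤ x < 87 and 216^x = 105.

56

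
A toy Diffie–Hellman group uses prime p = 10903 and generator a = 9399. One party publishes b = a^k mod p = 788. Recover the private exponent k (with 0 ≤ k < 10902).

10571

Baby-step giant-step with m = ceil(sqrt(10902)) = 105.
Baby table (9399^j mod 10903 for j=0..104):
  0:1  1:9399  2:5095  3:1929  4:9885  5:4652  6:3118  7:9721
  8:539  9:7069  10:9552  11:3946  12:7351  13:10641  14:1540  15:6179
  16:7043  17:5044  18:2312  19:809  20:4400  21:521  22:1432  23:5066
  24:1933  25:3869  26:3226  27:10834  28:5649  29:8244  30:8638  31:4824
  32:6102  33:2918  34:5237  35:6421  36:2874  37:5995  38:301  39:5222
  40:7175  41:2770  42:9769  43:4668  44:860  45:4017  46:9597  47:1684
  48:7663  49:10222  50:10245  51:8362  52:5614  53:6369  54:4761  55:2727
  56:9023  57:3643  58:5137  59:4179  60:5815  61:9349  62:3974  63:8851
  64:659  65:1037  66:10384  67:6463  68:5124  69:1925  70:4998  71:6078
  72:6305  73:2890  74:3737  75:5500  76:3377  77:1790  78:881  79:5142
  80:7562  81:9484  82:8091  83:9787  84:10305  85:5346  86:6030  87:2176
  88:9099  89:9272  90:10752  91:9044  92:4768  93:3102  94:1076  95:6243
  96:8914  97:4034  98:5835  99:1075  100:7747  101:3819  102:2105  103:6853
  104:7326
Giant step factor: 9399^(-105) ≡ 5594 (mod 10903).
Scan 788·5594^i mod 10903 for i = 0, 1, …:
  i=0: 788   i=1: 3260   i=2: 6624   i=3: 6262
  i=4: 9192   i=5: 1500   i=6: 6593   i=7: 7296
  i=8: 3895   i=9: 4436     …   i=99: 5322
  i=100: 6078
Match at i=100, j=71: k = 100·105 + 71 = 10571.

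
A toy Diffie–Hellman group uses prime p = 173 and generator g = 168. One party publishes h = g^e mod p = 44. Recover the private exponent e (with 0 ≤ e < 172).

Baby-step giant-step with m = ceil(sqrt(172)) = 14.
Baby table (168^j mod 173 for j=0..13):
  0:1  1:168  2:25  3:48  4:106  5:162  6:55  7:71
  8:164  9:45  10:121  11:87  12:84  13:99
Giant step factor: 168^(-14) ≡ 137 (mod 173).
Scan 44·137^i mod 173 for i = 0, 1, …:
  i=0: 44   i=1: 146   i=2: 107   i=3: 127
  i=4: 99
Match at i=4, j=13: e = 4·14 + 13 = 69.

69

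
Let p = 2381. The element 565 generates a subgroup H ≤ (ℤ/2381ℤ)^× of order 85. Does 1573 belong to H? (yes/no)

no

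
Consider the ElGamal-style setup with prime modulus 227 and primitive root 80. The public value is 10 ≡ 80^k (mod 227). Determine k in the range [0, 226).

46

Baby-step giant-step with m = ceil(sqrt(226)) = 16.
Baby table (80^j mod 227 for j=0..15):
  0:1  1:80  2:44  3:115  4:120  5:66  6:59  7:180
  8:99  9:202  10:43  11:35  12:76  13:178  14:166  15:114
Giant step factor: 80^(-16) ≡ 210 (mod 227).
Scan 10·210^i mod 227 for i = 0, 1, …:
  i=0: 10   i=1: 57   i=2: 166
Match at i=2, j=14: k = 2·16 + 14 = 46.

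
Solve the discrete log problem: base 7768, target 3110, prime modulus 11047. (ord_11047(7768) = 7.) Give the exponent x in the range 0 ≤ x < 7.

2

Successive powers of 7768 modulo 11047:
  7768^0=1  7768^1=7768  7768^2=3110
So 7768^2 ≡ 3110 (mod 11047), giving x = 2.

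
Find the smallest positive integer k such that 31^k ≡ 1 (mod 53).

The order of 31 must divide p − 1 = 52 = 2^2 · 13.
Divisors: 1, 2, 4, 13, 26, 52.
Check each in increasing order: 31^1 ≡ 31;  31^2 ≡ 7;  31^4 ≡ 49;  31^13 ≡ 30;  31^26 ≡ 52;  31^52 ≡ 1.
Smallest exponent giving 1 is 52.

52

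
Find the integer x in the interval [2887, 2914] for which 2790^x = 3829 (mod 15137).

2892

Compute 2790^2887 mod 15137 = 13473, then multiply by 2790 repeatedly:
  2790^2887=13473  2790^2888=4499  2790^2889=3637  2790^2890=5440  2790^2891=10326
  2790^2892=3829
Found 3829 at exponent 2892.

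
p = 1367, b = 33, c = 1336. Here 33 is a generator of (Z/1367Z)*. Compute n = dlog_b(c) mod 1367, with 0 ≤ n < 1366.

Baby-step giant-step with m = ceil(sqrt(1366)) = 37.
Baby table (33^j mod 1367 for j=0..36):
  0:1  1:33  2:1089  3:395  4:732  5:917  6:187  7:703
  8:1327  9:47  10:184  11:604  12:794  13:229  14:722  15:587
  16:233  17:854  18:842  19:446  20:1048  21:409  22:1194  23:1126
  24:249  25:15  26:495  27:1298  28:457  29:44  30:85  31:71
  32:976  33:767  34:705  35:26  36:858
Giant step factor: 33^(-37) ≡ 80 (mod 1367).
Scan 1336·80^i mod 1367 for i = 0, 1, …:
  i=0: 1336   i=1: 254   i=2: 1182   i=3: 237
  i=4: 1189   i=5: 797   i=6: 878   i=7: 523
  i=8: 830   i=9: 784     …   i=31: 718
  i=32: 26
Match at i=32, j=35: n = 32·37 + 35 = 1219.

1219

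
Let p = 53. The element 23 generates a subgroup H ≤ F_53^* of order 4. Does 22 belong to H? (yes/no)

no

⟨23⟩ has order 4; its elements mod 53 are {1, 23, 30, 52}.
22 is not in this set.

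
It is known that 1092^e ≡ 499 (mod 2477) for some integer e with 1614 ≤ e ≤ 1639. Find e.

1624

Compute 1092^1614 mod 2477 = 1297, then multiply by 1092 repeatedly:
  1092^1614=1297  1092^1615=1957  1092^1616=1870  1092^1617=992  1092^1618=815
  1092^1619=737  1092^1620=2256  1092^1621=1414  1092^1622=917  1092^1623=656
  1092^1624=499
Found 499 at exponent 1624.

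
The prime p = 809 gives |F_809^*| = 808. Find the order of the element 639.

808

The order of 639 must divide p − 1 = 808 = 2^3 · 101.
Divisors: 1, 2, 4, 8, 101, 202, 404, 808.
Check each in increasing order: 639^1 ≡ 639;  639^2 ≡ 585;  639^4 ≡ 18;  639^8 ≡ 324;  639^101 ≡ 765;  639^202 ≡ 318;  639^404 ≡ 808;  639^808 ≡ 1.
Smallest exponent giving 1 is 808.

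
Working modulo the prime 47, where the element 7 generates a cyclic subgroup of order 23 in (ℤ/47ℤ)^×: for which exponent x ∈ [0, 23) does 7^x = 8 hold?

Successive powers of 7 modulo 47:
  7^0=1  7^1=7  7^2=2  7^3=14  7^4=4  7^5=28
  7^6=8
So 7^6 ≡ 8 (mod 47), giving x = 6.

6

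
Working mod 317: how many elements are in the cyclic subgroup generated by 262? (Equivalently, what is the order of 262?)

316

The order of 262 must divide p − 1 = 316 = 2^2 · 79.
Divisors: 1, 2, 4, 79, 158, 316.
Check each in increasing order: 262^1 ≡ 262;  262^2 ≡ 172;  262^4 ≡ 103;  262^79 ≡ 203;  262^158 ≡ 316;  262^316 ≡ 1.
Smallest exponent giving 1 is 316.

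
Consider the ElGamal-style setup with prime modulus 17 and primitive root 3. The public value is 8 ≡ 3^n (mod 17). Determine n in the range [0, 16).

Successive powers of 3 modulo 17:
  3^0=1  3^1=3  3^2=9  3^3=10  3^4=13  3^5=5
  3^6=15  3^7=11  3^8=16  3^9=14  3^10=8
So 3^10 ≡ 8 (mod 17), giving n = 10.

10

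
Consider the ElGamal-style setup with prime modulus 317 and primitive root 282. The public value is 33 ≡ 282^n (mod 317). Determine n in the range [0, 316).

Successive powers of 282 modulo 317:
  282^0=1  282^1=282  282^2=274  282^3=237  282^4=264  282^5=270
  282^6=60  282^7=119  282^8=273  282^9=272  282^10=307  282^11=33
So 282^11 ≡ 33 (mod 317), giving n = 11.

11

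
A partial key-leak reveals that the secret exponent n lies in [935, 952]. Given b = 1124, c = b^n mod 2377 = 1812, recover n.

935

Compute 1124^935 mod 2377 = 1812, then multiply by 1124 repeatedly:
  1124^935=1812
Found 1812 at exponent 935.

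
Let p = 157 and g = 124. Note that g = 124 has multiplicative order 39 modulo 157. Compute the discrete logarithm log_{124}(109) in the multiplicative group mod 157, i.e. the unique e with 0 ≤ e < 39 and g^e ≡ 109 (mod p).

Successive powers of 124 modulo 157:
  124^0=1  124^1=124  124^2=147  124^3=16  124^4=100  124^5=154
  124^6=99  124^7=30  124^8=109
So 124^8 ≡ 109 (mod 157), giving e = 8.

8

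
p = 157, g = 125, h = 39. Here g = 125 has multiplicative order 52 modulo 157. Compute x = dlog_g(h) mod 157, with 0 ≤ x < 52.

36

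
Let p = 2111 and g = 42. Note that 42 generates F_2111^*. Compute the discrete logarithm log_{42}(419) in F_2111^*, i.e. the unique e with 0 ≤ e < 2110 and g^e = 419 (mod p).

2093

Baby-step giant-step with m = ceil(sqrt(2110)) = 46.
Baby table (42^j mod 2111 for j=0..45):
  0:1  1:42  2:1764  3:203  4:82  5:1333  6:1100  7:1869
  8:391  9:1645  10:1538  11:1266  12:397  13:1897  14:1567  15:373
  16:889  17:1451  18:1834  19:1032  20:1124  21:766  22:507  23:184
  24:1395  25:1593  26:1465  27:311  28:396  29:1855  30:1914  31:170
  32:807  33:118  34:734  35:1274  36:733  37:1232  38:1080  39:1029
  40:998  41:1807  42:2009  43:2049  44:1618  45:404
Giant step factor: 42^(-46) ≡ 1293 (mod 2111).
Scan 419·1293^i mod 2111 for i = 0, 1, …:
  i=0: 419   i=1: 1351   i=2: 1046   i=3: 1438
  i=4: 1654   i=5: 179   i=6: 1348   i=7: 1389
  i=8: 1627   i=9: 1155     …   i=44: 2054
  i=45: 184
Match at i=45, j=23: e = 45·46 + 23 = 2093.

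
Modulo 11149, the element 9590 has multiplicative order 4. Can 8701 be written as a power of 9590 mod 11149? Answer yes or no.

no

8701 ∈ ⟨9590⟩ iff 8701^4 ≡ 1 (mod 11149), since |⟨9590⟩| = 4.
8701^4 mod 11149 = 10785.
Since 10785 ≠ 1, 8701 does not lie in the subgroup.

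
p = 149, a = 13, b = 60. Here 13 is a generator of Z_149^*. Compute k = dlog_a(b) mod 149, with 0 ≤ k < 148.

93

Baby-step giant-step with m = ceil(sqrt(148)) = 13.
Baby table (13^j mod 149 for j=0..12):
  0:1  1:13  2:20  3:111  4:102  5:134  6:103  7:147
  8:123  9:109  10:76  11:94  12:30
Giant step factor: 13^(-13) ≡ 115 (mod 149).
Scan 60·115^i mod 149 for i = 0, 1, …:
  i=0: 60   i=1: 46   i=2: 75   i=3: 132
  i=4: 131   i=5: 16   i=6: 52   i=7: 20
Match at i=7, j=2: k = 7·13 + 2 = 93.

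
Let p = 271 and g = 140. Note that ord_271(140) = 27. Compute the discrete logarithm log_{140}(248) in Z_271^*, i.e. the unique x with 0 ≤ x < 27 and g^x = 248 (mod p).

Successive powers of 140 modulo 271:
  140^0=1  140^1=140  140^2=88  140^3=125  140^4=156  140^5=160
  140^6=178  140^7=259  140^8=217  140^9=28  140^10=126  140^11=25
  140^12=248
So 140^12 ≡ 248 (mod 271), giving x = 12.

12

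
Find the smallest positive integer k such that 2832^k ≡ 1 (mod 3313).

92

The order of 2832 must divide p − 1 = 3312 = 2^4 · 3^2 · 23.
Divisors: 1, 2, 3, 4, 6, 8, 9, 12, 16, 18, 23, 24, 36, 46, 48, 69, 72, 92, 138, 144, 184, 207, 276, 368, 414, 552, 828, 1104, 1656, 3312.
Check each in increasing order: 2832^1 ≡ 2832;  2832^2 ≡ 2764;  2832^3 ≡ 2342;  2832^4 ≡ 3231;  2832^6 ≡ 1949;  2832^8 ≡ 98;  2832^9 ≡ 2557;  2832^12 ≡ 1903;  2832^16 ≡ 2978;  2832^18 ≡ 1700;  2832^23 ≡ 2906;  2832^24 ≡ 300;  2832^36 ≡ 1064;  2832^46 ≡ 3312;  2832^48 ≡ 549;  2832^69 ≡ 407;  2832^72 ≡ 2363;  2832^92 ≡ 1.
Smallest exponent giving 1 is 92.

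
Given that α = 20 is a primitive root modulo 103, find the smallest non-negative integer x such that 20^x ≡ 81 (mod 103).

90

Baby-step giant-step with m = ceil(sqrt(102)) = 11.
Baby table (20^j mod 103 for j=0..10):
  0:1  1:20  2:91  3:69  4:41  5:99  6:23  7:48
  8:33  9:42  10:16
Giant step factor: 20^(-11) ≡ 75 (mod 103).
Scan 81·75^i mod 103 for i = 0, 1, …:
  i=0: 81   i=1: 101   i=2: 56   i=3: 80
  i=4: 26   i=5: 96   i=6: 93   i=7: 74
  i=8: 91
Match at i=8, j=2: x = 8·11 + 2 = 90.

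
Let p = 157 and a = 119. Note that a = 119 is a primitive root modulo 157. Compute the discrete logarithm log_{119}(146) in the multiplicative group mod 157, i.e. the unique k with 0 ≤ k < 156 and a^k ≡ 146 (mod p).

Baby-step giant-step with m = ceil(sqrt(156)) = 13.
Baby table (119^j mod 157 for j=0..12):
  0:1  1:119  2:31  3:78  4:19  5:63  6:118  7:69
  8:47  9:98  10:44  11:55  12:108
Giant step factor: 119^(-13) ≡ 107 (mod 157).
Scan 146·107^i mod 157 for i = 0, 1, …:
  i=0: 146   i=1: 79   i=2: 132   i=3: 151
  i=4: 143   i=5: 72   i=6: 11   i=7: 78
Match at i=7, j=3: k = 7·13 + 3 = 94.

94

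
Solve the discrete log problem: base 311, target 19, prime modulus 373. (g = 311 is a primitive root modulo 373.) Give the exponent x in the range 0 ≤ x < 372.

Baby-step giant-step with m = ceil(sqrt(372)) = 20.
Baby table (311^j mod 373 for j=0..19):
  0:1  1:311  2:114  3:19  4:314  5:301  6:361  7:371
  8:124  9:145  10:335  11:118  12:144  13:24  14:4  15:125
  16:83  17:76  18:137  19:85
Giant step factor: 311^(-20) ≡ 101 (mod 373).
Scan 19·101^i mod 373 for i = 0, 1, …:
  i=0: 19
Match at i=0, j=3: x = 0·20 + 3 = 3.

3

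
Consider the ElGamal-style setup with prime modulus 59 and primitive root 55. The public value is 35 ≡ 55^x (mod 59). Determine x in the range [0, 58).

12

Successive powers of 55 modulo 59:
  55^0=1  55^1=55  55^2=16  55^3=54  55^4=20  55^5=38
  55^6=25  55^7=18  55^8=46  55^9=52  55^10=28  55^11=6
  55^12=35
So 55^12 ≡ 35 (mod 59), giving x = 12.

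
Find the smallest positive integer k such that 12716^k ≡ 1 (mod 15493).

The order of 12716 must divide p − 1 = 15492 = 2^2 · 3 · 1291.
Divisors: 1, 2, 3, 4, 6, 12, 1291, 2582, 3873, 5164, 7746, 15492.
Check each in increasing order: 12716^1 ≡ 12716;  12716^2 ≡ 11708;  12716^3 ≡ 6691;  12716^4 ≡ 10693;  12716^6 ≡ 10204;  12716^12 ≡ 8656;  12716^1291 ≡ 15492;  12716^2582 ≡ 1.
Smallest exponent giving 1 is 2582.

2582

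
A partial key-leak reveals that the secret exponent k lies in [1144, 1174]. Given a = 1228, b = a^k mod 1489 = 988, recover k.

Compute 1228^1144 mod 1489 = 269, then multiply by 1228 repeatedly:
  1228^1144=269  1228^1145=1263  1228^1146=915  1228^1147=914  1228^1148=1175
  1228^1149=59  1228^1150=980  1228^1151=328  1228^1152=754  1228^1153=1243
  1228^1154=179  1228^1155=929  1228^1156=238  1228^1157=420  1228^1158=566
  1228^1159=1174  1228^1160=320  1228^1161=1353  1228^1162=1249  1228^1163=102
  1228^1164=180  1228^1165=668  1228^1166=1354  1228^1167=988
Found 988 at exponent 1167.

1167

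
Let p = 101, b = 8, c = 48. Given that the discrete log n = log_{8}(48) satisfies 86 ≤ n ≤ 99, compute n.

Compute 8^86 mod 101 = 47, then multiply by 8 repeatedly:
  8^86=47  8^87=73  8^88=79  8^89=26  8^90=6
  8^91=48
Found 48 at exponent 91.

91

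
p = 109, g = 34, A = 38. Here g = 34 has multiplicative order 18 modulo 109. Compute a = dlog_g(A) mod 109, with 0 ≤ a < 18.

Successive powers of 34 modulo 109:
  34^0=1  34^1=34  34^2=66  34^3=64  34^4=105  34^5=82
  34^6=63  34^7=71  34^8=16  34^9=108  34^10=75  34^11=43
  34^12=45  34^13=4  34^14=27  34^15=46  34^16=38
So 34^16 ≡ 38 (mod 109), giving a = 16.

16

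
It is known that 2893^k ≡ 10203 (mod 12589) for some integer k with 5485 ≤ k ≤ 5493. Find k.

5486

Compute 2893^5485 mod 12589 = 10395, then multiply by 2893 repeatedly:
  2893^5485=10395  2893^5486=10203
Found 10203 at exponent 5486.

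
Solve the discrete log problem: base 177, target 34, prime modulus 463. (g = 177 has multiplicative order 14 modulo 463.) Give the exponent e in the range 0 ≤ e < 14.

6

Successive powers of 177 modulo 463:
  177^0=1  177^1=177  177^2=308  177^3=345  177^4=412  177^5=233
  177^6=34
So 177^6 ≡ 34 (mod 463), giving e = 6.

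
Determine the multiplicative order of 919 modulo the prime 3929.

The order of 919 must divide p − 1 = 3928 = 2^3 · 491.
Divisors: 1, 2, 4, 8, 491, 982, 1964, 3928.
Check each in increasing order: 919^1 ≡ 919;  919^2 ≡ 3755;  919^4 ≡ 2773;  919^8 ≡ 476;  919^491 ≡ 3928;  919^982 ≡ 1.
Smallest exponent giving 1 is 982.

982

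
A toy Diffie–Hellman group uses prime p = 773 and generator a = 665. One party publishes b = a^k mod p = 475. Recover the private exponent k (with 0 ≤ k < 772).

51

Baby-step giant-step with m = ceil(sqrt(772)) = 28.
Baby table (665^j mod 773 for j=0..27):
  0:1  1:665  2:69  3:278  4:123  5:630  6:757  7:182
  8:442  9:190  10:351  11:742  12:256  13:180  14:658  15:52
  16:568  17:496  18:542  19:212  20:294  21:714  22:188  23:567
  24:604  25:473  26:707  27:171
Giant step factor: 665^(-28) ≡ 727 (mod 773).
Scan 475·727^i mod 773 for i = 0, 1, …:
  i=0: 475   i=1: 567
Match at i=1, j=23: k = 1·28 + 23 = 51.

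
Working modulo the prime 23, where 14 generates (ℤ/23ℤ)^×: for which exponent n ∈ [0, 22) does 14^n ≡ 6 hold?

4

Successive powers of 14 modulo 23:
  14^0=1  14^1=14  14^2=12  14^3=7  14^4=6
So 14^4 ≡ 6 (mod 23), giving n = 4.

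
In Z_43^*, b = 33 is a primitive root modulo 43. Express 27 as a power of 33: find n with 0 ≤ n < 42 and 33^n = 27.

15

Successive powers of 33 modulo 43:
  33^0=1  33^1=33  33^2=14  33^3=32  33^4=24  33^5=18
  33^6=35  33^7=37  33^8=17  33^9=2  33^10=23  33^11=28
  33^12=21  33^13=5  33^14=36  33^15=27
So 33^15 ≡ 27 (mod 43), giving n = 15.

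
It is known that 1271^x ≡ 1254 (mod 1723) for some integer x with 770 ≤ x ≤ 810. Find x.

Compute 1271^770 mod 1723 = 1254, then multiply by 1271 repeatedly:
  1271^770=1254
Found 1254 at exponent 770.

770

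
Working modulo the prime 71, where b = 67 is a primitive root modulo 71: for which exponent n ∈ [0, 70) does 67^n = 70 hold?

Baby-step giant-step with m = ceil(sqrt(70)) = 9.
Baby table (67^j mod 71 for j=0..8):
  0:1  1:67  2:16  3:7  4:43  5:41  6:49  7:17
  8:3
Giant step factor: 67^(-9) ≡ 65 (mod 71).
Scan 70·65^i mod 71 for i = 0, 1, …:
  i=0: 70   i=1: 6   i=2: 35   i=3: 3
Match at i=3, j=8: n = 3·9 + 8 = 35.

35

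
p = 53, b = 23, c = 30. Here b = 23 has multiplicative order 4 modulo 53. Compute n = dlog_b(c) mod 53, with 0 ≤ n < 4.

Successive powers of 23 modulo 53:
  23^0=1  23^1=23  23^2=52  23^3=30
So 23^3 ≡ 30 (mod 53), giving n = 3.

3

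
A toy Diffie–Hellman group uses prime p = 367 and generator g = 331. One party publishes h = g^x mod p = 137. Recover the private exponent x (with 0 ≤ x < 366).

336

Baby-step giant-step with m = ceil(sqrt(366)) = 20.
Baby table (331^j mod 367 for j=0..19):
  0:1  1:331  2:195  3:320  4:224  5:10  6:7  7:115
  8:264  9:38  10:100  11:70  12:49  13:71  14:13  15:266
  16:333  17:123  18:343  19:130
Giant step factor: 331^(-20) ≡ 121 (mod 367).
Scan 137·121^i mod 367 for i = 0, 1, …:
  i=0: 137   i=1: 62   i=2: 162   i=3: 151
  i=4: 288   i=5: 350   i=6: 145   i=7: 296
  i=8: 217   i=9: 200     …   i=15: 209
  i=16: 333
Match at i=16, j=16: x = 16·20 + 16 = 336.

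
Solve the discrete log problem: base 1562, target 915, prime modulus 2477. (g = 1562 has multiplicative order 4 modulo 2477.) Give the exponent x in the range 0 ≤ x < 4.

Successive powers of 1562 modulo 2477:
  1562^0=1  1562^1=1562  1562^2=2476  1562^3=915
So 1562^3 ≡ 915 (mod 2477), giving x = 3.

3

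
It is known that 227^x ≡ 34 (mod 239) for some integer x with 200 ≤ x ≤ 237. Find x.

Compute 227^200 mod 239 = 16, then multiply by 227 repeatedly:
  227^200=16  227^201=47  227^202=153  227^203=76  227^204=44
  227^205=189  227^206=122  227^207=209  227^208=121  227^209=221
  227^210=216  227^211=37  227^212=34
Found 34 at exponent 212.

212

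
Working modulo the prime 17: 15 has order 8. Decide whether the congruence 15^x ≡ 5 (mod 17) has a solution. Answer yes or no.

⟨15⟩ has order 8; its elements mod 17 are {1, 2, 4, 8, 9, 13, 15, 16}.
5 is not in this set.

no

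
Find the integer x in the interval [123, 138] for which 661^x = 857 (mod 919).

Compute 661^123 mod 919 = 848, then multiply by 661 repeatedly:
  661^123=848  661^124=857
Found 857 at exponent 124.

124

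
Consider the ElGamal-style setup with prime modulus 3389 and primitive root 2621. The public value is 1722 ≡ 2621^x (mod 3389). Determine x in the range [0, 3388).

1895

Baby-step giant-step with m = ceil(sqrt(3388)) = 59.
Baby table (2621^j mod 3389 for j=0..58):
  0:1  1:2621  2:138  3:2464  4:2099  5:1132  6:1597  7:322
  8:101  9:379  10:382  11:1467  12:1881  13:2495  14:2014  15:2021
  16:34  17:1000  18:1303  19:2440  20:197  21:1209  22:74  23:781
  24:45  25:2719  26:2821  27:2432  28:2952  29:105  30:696  31:934
  32:1156  33:110  34:245  35:1624  36:3309  37:438  38:2516  39:2831
  40:1530  41:943  42:1022  43:1352  44:2087  45:181  46:3330  47:1255
  48:2025  49:351  50:1552  51:992  52:669  53:1336  54:819  55:1362
  56:1185  57:1561  58:858
Giant step factor: 2621^(-59) ≡ 1401 (mod 3389).
Scan 1722·1401^i mod 3389 for i = 0, 1, …:
  i=0: 1722   i=1: 2943   i=2: 2119   i=3: 3344
  i=4: 1346   i=5: 1462   i=6: 1306   i=7: 3035
  i=8: 2229   i=9: 1560     …   i=31: 1933
  i=32: 322
Match at i=32, j=7: x = 32·59 + 7 = 1895.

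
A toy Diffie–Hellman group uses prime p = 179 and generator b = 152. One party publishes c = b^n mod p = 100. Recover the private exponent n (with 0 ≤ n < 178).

Successive powers of 152 modulo 179:
  152^0=1  152^1=152  152^2=13  152^3=7  152^4=169  152^5=91
  152^6=49  152^7=109  152^8=100
So 152^8 ≡ 100 (mod 179), giving n = 8.

8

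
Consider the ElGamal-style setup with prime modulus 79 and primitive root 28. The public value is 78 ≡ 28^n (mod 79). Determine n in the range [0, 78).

Baby-step giant-step with m = ceil(sqrt(78)) = 9.
Baby table (28^j mod 79 for j=0..8):
  0:1  1:28  2:73  3:69  4:36  5:60  6:21  7:35
  8:32
Giant step factor: 28^(-9) ≡ 41 (mod 79).
Scan 78·41^i mod 79 for i = 0, 1, …:
  i=0: 78   i=1: 38   i=2: 57   i=3: 46
  i=4: 69
Match at i=4, j=3: n = 4·9 + 3 = 39.

39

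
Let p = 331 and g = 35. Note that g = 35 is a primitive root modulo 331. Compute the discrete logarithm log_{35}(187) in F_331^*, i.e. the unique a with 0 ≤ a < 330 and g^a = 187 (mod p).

Baby-step giant-step with m = ceil(sqrt(330)) = 19.
Baby table (35^j mod 331 for j=0..18):
  0:1  1:35  2:232  3:176  4:202  5:119  6:193  7:135
  8:91  9:206  10:259  11:128  12:177  13:237  14:20  15:38
  16:6  17:210  18:68
Giant step factor: 35^(-19) ≡ 310 (mod 331).
Scan 187·310^i mod 331 for i = 0, 1, …:
  i=0: 187   i=1: 45   i=2: 48   i=3: 316
  i=4: 315   i=5: 5   i=6: 226   i=7: 219
  i=8: 35
Match at i=8, j=1: a = 8·19 + 1 = 153.

153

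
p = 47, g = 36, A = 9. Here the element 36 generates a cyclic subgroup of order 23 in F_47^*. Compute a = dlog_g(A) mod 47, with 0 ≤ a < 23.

9

Successive powers of 36 modulo 47:
  36^0=1  36^1=36  36^2=27  36^3=32  36^4=24  36^5=18
  36^6=37  36^7=16  36^8=12  36^9=9
So 36^9 ≡ 9 (mod 47), giving a = 9.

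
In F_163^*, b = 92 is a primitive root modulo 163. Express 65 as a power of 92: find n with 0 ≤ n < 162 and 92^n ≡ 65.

6

Baby-step giant-step with m = ceil(sqrt(162)) = 13.
Baby table (92^j mod 163 for j=0..12):
  0:1  1:92  2:151  3:37  4:144  5:45  6:65  7:112
  8:35  9:123  10:69  11:154  12:150
Giant step factor: 92^(-13) ≡ 80 (mod 163).
Scan 65·80^i mod 163 for i = 0, 1, …:
  i=0: 65
Match at i=0, j=6: n = 0·13 + 6 = 6.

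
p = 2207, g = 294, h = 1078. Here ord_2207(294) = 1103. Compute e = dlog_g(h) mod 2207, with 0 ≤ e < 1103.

474

Baby-step giant-step with m = ceil(sqrt(1103)) = 34.
Baby table (294^j mod 2207 for j=0..33):
  0:1  1:294  2:363  3:786  4:1556  5:615  6:2043  7:338
  8:57  9:1309  10:828  11:662  12:412  13:1950  14:1687  15:1610
  16:1042  17:1782  18:849  19:215  20:1414  21:800  22:1258  23:1283
  24:2012  25:52  26:2046  27:1220  28:1146  29:1460  30:1082  31:300
  32:2127  33:757
Giant step factor: 294^(-34) ≡ 1543 (mod 2207).
Scan 1078·1543^i mod 2207 for i = 0, 1, …:
  i=0: 1078   i=1: 1483   i=2: 1817   i=3: 741
  i=4: 137   i=5: 1726   i=6: 1576   i=7: 1861
  i=8: 216   i=9: 31   i=10: 1486   i=11: 2032
  i=12: 1436   i=13: 2127
Match at i=13, j=32: e = 13·34 + 32 = 474.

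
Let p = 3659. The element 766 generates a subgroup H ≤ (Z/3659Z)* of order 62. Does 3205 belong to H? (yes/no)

yes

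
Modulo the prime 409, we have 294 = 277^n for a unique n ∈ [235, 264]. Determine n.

Compute 277^235 mod 409 = 107, then multiply by 277 repeatedly:
  277^235=107  277^236=191  277^237=146  277^238=360  277^239=333
  277^240=216  277^241=118  277^242=375  277^243=398  277^244=225
  277^245=157  277^246=135  277^247=176  277^248=81  277^249=351
  277^250=294
Found 294 at exponent 250.

250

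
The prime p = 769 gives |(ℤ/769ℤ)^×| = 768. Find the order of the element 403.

The order of 403 must divide p − 1 = 768 = 2^8 · 3.
Divisors: 1, 2, 3, 4, 6, 8, 12, 16, 24, 32, 48, 64, 96, 128, 192, 256, 384, 768.
Check each in increasing order: 403^1 ≡ 403;  403^2 ≡ 150;  403^3 ≡ 468;  403^4 ≡ 199;  403^6 ≡ 628;  403^8 ≡ 382;  403^12 ≡ 656;  403^16 ≡ 583;  403^24 ≡ 465;  403^32 ≡ 760;  403^48 ≡ 136;  403^64 ≡ 81;  403^96 ≡ 40;  403^128 ≡ 409;  403^192 ≡ 62;  403^256 ≡ 408;  403^384 ≡ 768;  403^768 ≡ 1.
Smallest exponent giving 1 is 768.

768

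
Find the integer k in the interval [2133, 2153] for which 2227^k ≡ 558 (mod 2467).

Compute 2227^2133 mod 2467 = 913, then multiply by 2227 repeatedly:
  2227^2133=913  2227^2134=443  2227^2135=2228  2227^2136=619  2227^2137=1927
  2227^2138=1316  2227^2139=2403  2227^2140=558
Found 558 at exponent 2140.

2140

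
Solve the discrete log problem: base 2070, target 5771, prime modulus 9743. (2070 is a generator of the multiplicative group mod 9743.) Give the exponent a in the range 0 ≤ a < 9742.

Baby-step giant-step with m = ceil(sqrt(9742)) = 99.
Baby table (2070^j mod 9743 for j=0..98):
  0:1  1:2070  2:7723  3:8090  4:7826  5:6954  6:4369  7:2326
  8:1778  9:7349  10:3607  11:3352  12:1624  13:345  14:2911  15:4596
  16:4552  17:1159  18:2352  19:6883  20:3544  21:9344  22:2225  23:7054
  24:6766  25:4929  26:2109  27:766  28:7254  29:1817  30:392  31:2771
  32:7086  33:4805  34:8490  35:7671  36:7623  37:5693  38:5223  39:6623
  40:1209  41:8422  42:3313  43:8581  44:1181  45:8920  46:1415  47:6150
  48:6142  49:9068  50:5742  51:9223  52:5073  53:7899  54:2176  55:3054
  56:8316  57:7982  58:8355  59:1025  60:7519  61:4759  62:957  63:3161
  64:5717  65:6188  66:6858  67:509  68:1386  69:4578  70:6264  71:8290
  72:2877  73:2417  74:5031  75:8646  76:9072  77:4279  78:1143  79:8204
  80:231  81:763  82:1044  83:7877  84:5351  85:8522  86:5710  87:1441
  88:1512  89:2337  90:5062  91:4615  92:4910  93:1751  94:174  95:9432
  96:9011  97:4668  98:7447
Giant step factor: 2070^(-99) ≡ 2096 (mod 9743).
Scan 5771·2096^i mod 9743 for i = 0, 1, …:
  i=0: 5771   i=1: 4953   i=2: 5193   i=3: 1597
  i=4: 5463   i=5: 2423   i=6: 2505   i=7: 8746
  i=8: 5033   i=9: 7242     …   i=93: 6103
  i=94: 9072
Match at i=94, j=76: a = 94·99 + 76 = 9382.

9382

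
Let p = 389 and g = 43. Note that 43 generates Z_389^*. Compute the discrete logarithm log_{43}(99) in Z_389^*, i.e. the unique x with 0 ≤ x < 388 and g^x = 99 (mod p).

Baby-step giant-step with m = ceil(sqrt(388)) = 20.
Baby table (43^j mod 389 for j=0..19):
  0:1  1:43  2:293  3:151  4:269  5:286  6:239  7:163
  8:7  9:301  10:106  11:279  12:327  13:57  14:117  15:363
  16:49  17:162  18:353  19:8
Giant step factor: 43^(-20) ≡ 121 (mod 389).
Scan 99·121^i mod 389 for i = 0, 1, …:
  i=0: 99   i=1: 309   i=2: 45   i=3: 388
  i=4: 268   i=5: 141   i=6: 334   i=7: 347
  i=8: 364   i=9: 87   i=10: 24   i=11: 181
  i=12: 117
Match at i=12, j=14: x = 12·20 + 14 = 254.

254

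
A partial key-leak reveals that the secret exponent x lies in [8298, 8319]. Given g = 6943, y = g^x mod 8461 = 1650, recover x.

8308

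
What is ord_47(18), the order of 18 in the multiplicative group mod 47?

The order of 18 must divide p − 1 = 46 = 2 · 23.
Divisors: 1, 2, 23, 46.
Check each in increasing order: 18^1 ≡ 18;  18^2 ≡ 42;  18^23 ≡ 1.
Smallest exponent giving 1 is 23.

23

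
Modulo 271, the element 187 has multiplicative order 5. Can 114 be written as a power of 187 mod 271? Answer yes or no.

no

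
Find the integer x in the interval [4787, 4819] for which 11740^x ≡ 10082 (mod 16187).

Compute 11740^4787 mod 16187 = 6801, then multiply by 11740 repeatedly:
  11740^4787=6801  11740^4788=9456  11740^4789=2994  11740^4790=7583  11740^4791=12107
  11740^4792=14320  11740^4793=14805  11740^4794=10881  11740^4795=11323  11740^4796=4376
  11740^4797=12889  11740^4798=784  11740^4799=9944  11740^4800=1916  11740^4801=10097
  11740^4802=1379  11740^4803=2460  11740^4804=2792  11740^4805=15592  11740^4806=7484
  11740^4807=15311  11740^4808=10692  11740^4809=10082
Found 10082 at exponent 4809.

4809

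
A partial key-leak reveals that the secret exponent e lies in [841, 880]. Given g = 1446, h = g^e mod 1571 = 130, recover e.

864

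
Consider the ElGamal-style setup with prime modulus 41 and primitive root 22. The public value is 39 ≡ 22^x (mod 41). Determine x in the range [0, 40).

Successive powers of 22 modulo 41:
  22^0=1  22^1=22  22^2=33  22^3=29  22^4=23  22^5=14
  22^6=21  22^7=11  22^8=37  22^9=35  22^10=32  22^11=7
  22^12=31  22^13=26  22^14=39
So 22^14 ≡ 39 (mod 41), giving x = 14.

14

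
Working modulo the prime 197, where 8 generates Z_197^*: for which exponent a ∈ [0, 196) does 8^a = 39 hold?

134

Baby-step giant-step with m = ceil(sqrt(196)) = 14.
Baby table (8^j mod 197 for j=0..13):
  0:1  1:8  2:64  3:118  4:156  5:66  6:134  7:87
  8:105  9:52  10:22  11:176  12:29  13:35
Giant step factor: 8^(-14) ≡ 19 (mod 197).
Scan 39·19^i mod 197 for i = 0, 1, …:
  i=0: 39   i=1: 150   i=2: 92   i=3: 172
  i=4: 116   i=5: 37   i=6: 112   i=7: 158
  i=8: 47   i=9: 105
Match at i=9, j=8: a = 9·14 + 8 = 134.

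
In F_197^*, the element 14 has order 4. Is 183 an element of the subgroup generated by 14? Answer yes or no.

⟨14⟩ has order 4; its elements mod 197 are {1, 14, 183, 196}.
183 is in this set.

yes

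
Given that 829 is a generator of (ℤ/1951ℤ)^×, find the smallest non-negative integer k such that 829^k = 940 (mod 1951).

417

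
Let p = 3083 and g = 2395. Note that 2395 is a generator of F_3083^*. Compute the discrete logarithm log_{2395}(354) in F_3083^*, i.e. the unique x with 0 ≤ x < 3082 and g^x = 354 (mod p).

1836

Baby-step giant-step with m = ceil(sqrt(3082)) = 56.
Baby table (2395^j mod 3083 for j=0..55):
  0:1  1:2395  2:1645  3:2784  4:2234  5:1425  6:3077  7:1045
  8:2462  9:1794  10:2011  11:699  12:36  13:2979  14:643  15:1568
  16:266  17:1972  18:2867  19:624  20:2308  21:2924  22:1487  23:500
  24:1296  25:2422  26:1567  27:954  28:327  29:83  30:1473  31:883
  32:2930  33:442  34:1121  35:2585  36:411  37:868  38:918  39:431
  40:2523  41:2988  42:617  43:958  44:658  45:497  46:277  47:570
  48:2464  49:418  50:2218  51:101  52:1421  53:2746  54:631  55:575
Giant step factor: 2395^(-56) ≡ 1273 (mod 3083).
Scan 354·1273^i mod 3083 for i = 0, 1, …:
  i=0: 354   i=1: 524   i=2: 1124   i=3: 340
  i=4: 1200   i=5: 1515   i=6: 1720   i=7: 630
  i=8: 410   i=9: 903     …   i=31: 2139
  i=32: 658
Match at i=32, j=44: x = 32·56 + 44 = 1836.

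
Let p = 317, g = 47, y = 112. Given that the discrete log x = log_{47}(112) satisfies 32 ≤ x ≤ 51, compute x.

Compute 47^32 mod 317 = 43, then multiply by 47 repeatedly:
  47^32=43  47^33=119  47^34=204  47^35=78  47^36=179
  47^37=171  47^38=112
Found 112 at exponent 38.

38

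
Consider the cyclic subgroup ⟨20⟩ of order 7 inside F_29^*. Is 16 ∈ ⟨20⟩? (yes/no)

⟨20⟩ has order 7; its elements mod 29 are {1, 7, 16, 20, 23, 24, 25}.
16 is in this set.

yes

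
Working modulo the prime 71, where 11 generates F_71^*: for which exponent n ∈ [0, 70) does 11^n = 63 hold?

Baby-step giant-step with m = ceil(sqrt(70)) = 9.
Baby table (11^j mod 71 for j=0..8):
  0:1  1:11  2:50  3:53  4:15  5:23  6:40  7:14
  8:12
Giant step factor: 11^(-9) ≡ 7 (mod 71).
Scan 63·7^i mod 71 for i = 0, 1, …:
  i=0: 63   i=1: 15
Match at i=1, j=4: n = 1·9 + 4 = 13.

13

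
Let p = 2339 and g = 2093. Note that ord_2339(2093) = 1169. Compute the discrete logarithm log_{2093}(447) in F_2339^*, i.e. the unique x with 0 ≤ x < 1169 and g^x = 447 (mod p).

Baby-step giant-step with m = ceil(sqrt(1169)) = 35.
Baby table (2093^j mod 2339 for j=0..34):
  0:1  1:2093  2:2041  3:799  4:2261  5:476  6:2193  7:831
  8:1406  9:296  10:2032  11:674  12:265  13:302  14:556  15:1225
  16:381  17:2173  18:1073  19:349  20:689  21:1253  22:510  23:846
  24:55  25:504  26:2322  27:1843  28:388  29:451  30:1326  31:1264
  32:143  33:2246  34:1827
Giant step factor: 2093^(-35) ≡ 1262 (mod 2339).
Scan 447·1262^i mod 2339 for i = 0, 1, …:
  i=0: 447   i=1: 415   i=2: 2133   i=3: 1996
  i=4: 2188   i=5: 1236   i=6: 2058   i=7: 906
  i=8: 1940   i=9: 1686   i=10: 1581   i=11: 55
Match at i=11, j=24: x = 11·35 + 24 = 409.

409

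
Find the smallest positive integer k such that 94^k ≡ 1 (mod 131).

65

The order of 94 must divide p − 1 = 130 = 2 · 5 · 13.
Divisors: 1, 2, 5, 10, 13, 26, 65, 130.
Check each in increasing order: 94^1 ≡ 94;  94^2 ≡ 59;  94^5 ≡ 107;  94^10 ≡ 52;  94^13 ≡ 61;  94^26 ≡ 53;  94^65 ≡ 1.
Smallest exponent giving 1 is 65.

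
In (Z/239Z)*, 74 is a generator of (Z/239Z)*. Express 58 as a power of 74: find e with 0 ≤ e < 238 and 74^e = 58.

Baby-step giant-step with m = ceil(sqrt(238)) = 16.
Baby table (74^j mod 239 for j=0..15):
  0:1  1:74  2:218  3:119  4:202  5:130  6:60  7:138
  8:174  9:209  10:170  11:152  12:15  13:154  14:163  15:112
Giant step factor: 74^(-16) ≡ 90 (mod 239).
Scan 58·90^i mod 239 for i = 0, 1, …:
  i=0: 58   i=1: 201   i=2: 165   i=3: 32
  i=4: 12   i=5: 124   i=6: 166   i=7: 122
  i=8: 225   i=9: 174
Match at i=9, j=8: e = 9·16 + 8 = 152.

152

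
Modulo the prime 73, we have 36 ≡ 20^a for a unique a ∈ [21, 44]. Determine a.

44

Compute 20^21 mod 73 = 66, then multiply by 20 repeatedly:
  20^21=66  20^22=6  20^23=47  20^24=64  20^25=39
  20^26=50  20^27=51  20^28=71  20^29=33  20^30=3
  20^31=60  20^32=32  20^33=56  20^34=25  20^35=62
  20^36=72  20^37=53  20^38=38  20^39=30  20^40=16
  20^41=28  20^42=49  20^43=31  20^44=36
Found 36 at exponent 44.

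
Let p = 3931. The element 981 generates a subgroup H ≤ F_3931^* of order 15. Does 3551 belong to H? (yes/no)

no

⟨981⟩ has order 15; its elements mod 3931 are {1, 209, 241, 440, 561, 617, 981, 1547, 3047, 3118, 3161, 3197, 3250, 3313, 3834}.
3551 is not in this set.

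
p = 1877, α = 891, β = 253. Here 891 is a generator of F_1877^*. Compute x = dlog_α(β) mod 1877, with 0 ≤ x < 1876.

Baby-step giant-step with m = ceil(sqrt(1876)) = 44.
Baby table (891^j mod 1877 for j=0..43):
  0:1  1:891  2:1787  3:521  4:592  5:35  6:1153  7:604
  8:1342  9:73  10:1225  11:938  12:493  13:45  14:678  15:1581
  16:921  17:362  18:1575  19:1206  20:902  21:326  22:1408  23:692
  24:916  25:1538  26:148  27:478  28:1696  29:151  30:1274  31:1426
  32:1714  33:1173  34:1531  35:1419  36:1108  37:1803  38:1638  39:1029
  40:863  41:1240  42:1164  43:1020
Giant step factor: 891^(-44) ≡ 16 (mod 1877).
Scan 253·16^i mod 1877 for i = 0, 1, …:
  i=0: 253   i=1: 294   i=2: 950   i=3: 184
  i=4: 1067   i=5: 179   i=6: 987   i=7: 776
  i=8: 1154   i=9: 1571     …   i=33: 1579
  i=34: 863
Match at i=34, j=40: x = 34·44 + 40 = 1536.

1536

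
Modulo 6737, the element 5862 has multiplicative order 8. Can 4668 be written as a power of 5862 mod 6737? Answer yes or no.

no

⟨5862⟩ has order 8; its elements mod 6737 are {1, 875, 1332, 2393, 4344, 5405, 5862, 6736}.
4668 is not in this set.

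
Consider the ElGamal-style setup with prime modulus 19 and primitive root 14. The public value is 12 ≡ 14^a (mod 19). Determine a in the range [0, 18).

15

Successive powers of 14 modulo 19:
  14^0=1  14^1=14  14^2=6  14^3=8  14^4=17  14^5=10
  14^6=7  14^7=3  14^8=4  14^9=18  14^10=5  14^11=13
  14^12=11  14^13=2  14^14=9  14^15=12
So 14^15 ≡ 12 (mod 19), giving a = 15.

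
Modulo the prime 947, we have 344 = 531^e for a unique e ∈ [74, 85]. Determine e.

Compute 531^74 mod 947 = 344, then multiply by 531 repeatedly:
  531^74=344
Found 344 at exponent 74.

74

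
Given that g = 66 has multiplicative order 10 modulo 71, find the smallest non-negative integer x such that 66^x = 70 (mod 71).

5

Successive powers of 66 modulo 71:
  66^0=1  66^1=66  66^2=25  66^3=17  66^4=57  66^5=70
So 66^5 ≡ 70 (mod 71), giving x = 5.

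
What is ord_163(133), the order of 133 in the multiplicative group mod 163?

9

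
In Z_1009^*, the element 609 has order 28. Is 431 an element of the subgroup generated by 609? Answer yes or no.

yes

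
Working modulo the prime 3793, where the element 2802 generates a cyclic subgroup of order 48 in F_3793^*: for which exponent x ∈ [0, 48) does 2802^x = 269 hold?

15

Successive powers of 2802 modulo 3793:
  2802^0=1  2802^1=2802  2802^2=3487  2802^3=3599  2802^4=2604  2802^5=2469
  2802^6=3499  2802^7=3086  2802^8=2725  2802^9=141  2802^10=610  2802^11=2370
  2802^12=2990  2802^13=3036  2802^14=2966  2802^15=269
So 2802^15 ≡ 269 (mod 3793), giving x = 15.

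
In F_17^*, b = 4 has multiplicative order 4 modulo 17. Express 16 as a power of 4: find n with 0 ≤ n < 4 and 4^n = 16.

Successive powers of 4 modulo 17:
  4^0=1  4^1=4  4^2=16
So 4^2 ≡ 16 (mod 17), giving n = 2.

2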